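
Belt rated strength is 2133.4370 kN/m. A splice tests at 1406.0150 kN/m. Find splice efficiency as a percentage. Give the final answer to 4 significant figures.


Eff = 1406.0150 / 2133.4370 * 100
Eff = 65.90 %


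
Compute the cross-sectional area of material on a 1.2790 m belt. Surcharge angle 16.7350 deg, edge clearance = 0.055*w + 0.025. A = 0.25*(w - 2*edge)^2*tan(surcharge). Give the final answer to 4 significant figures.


edge = 0.055*1.2790 + 0.025 = 0.095345 m
ew = 1.2790 - 2*0.095345 = 1.08831 m
A = 0.25 * 1.08831^2 * tan(16.7350 deg)
A = 0.08903 m^2


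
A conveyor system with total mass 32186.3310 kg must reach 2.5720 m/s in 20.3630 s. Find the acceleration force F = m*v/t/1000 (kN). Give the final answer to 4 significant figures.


F = 32186.3310 * 2.5720 / 20.3630 / 1000
F = 4.065 kN


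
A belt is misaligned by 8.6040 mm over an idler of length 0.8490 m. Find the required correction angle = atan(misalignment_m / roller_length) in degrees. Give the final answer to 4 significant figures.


misalign_m = 8.6040 / 1000 = 0.008604 m
angle = atan(0.008604 / 0.8490)
angle = 0.5806 deg


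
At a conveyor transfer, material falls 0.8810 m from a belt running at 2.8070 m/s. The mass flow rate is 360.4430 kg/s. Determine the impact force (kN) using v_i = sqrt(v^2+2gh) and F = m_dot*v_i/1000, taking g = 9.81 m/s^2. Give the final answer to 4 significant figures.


v_i = sqrt(2.8070^2 + 2*9.81*0.8810) = 5.01642 m/s
F = 360.4430 * 5.01642 / 1000
F = 1.808 kN


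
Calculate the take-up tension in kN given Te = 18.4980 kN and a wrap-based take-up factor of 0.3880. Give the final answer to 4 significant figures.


T_tu = 18.4980 * 0.3880
T_tu = 7.177 kN


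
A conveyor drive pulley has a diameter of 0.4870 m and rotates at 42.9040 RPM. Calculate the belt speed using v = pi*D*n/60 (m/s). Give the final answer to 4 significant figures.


v = pi * 0.4870 * 42.9040 / 60
v = 1.094 m/s


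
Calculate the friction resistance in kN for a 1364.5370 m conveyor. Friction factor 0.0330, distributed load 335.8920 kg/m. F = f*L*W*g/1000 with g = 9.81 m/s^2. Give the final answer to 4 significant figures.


F = 0.0330 * 1364.5370 * 335.8920 * 9.81 / 1000
F = 148.4 kN


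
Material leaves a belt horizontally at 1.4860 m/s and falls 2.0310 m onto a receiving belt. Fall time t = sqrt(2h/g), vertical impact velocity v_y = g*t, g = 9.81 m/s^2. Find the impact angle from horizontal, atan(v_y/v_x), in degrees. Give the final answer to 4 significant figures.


t = sqrt(2*2.0310/9.81) = 0.643481 s
v_y = 9.81 * 0.643481 = 6.31255 m/s
angle = atan(6.31255 / 1.4860) = 76.75 deg


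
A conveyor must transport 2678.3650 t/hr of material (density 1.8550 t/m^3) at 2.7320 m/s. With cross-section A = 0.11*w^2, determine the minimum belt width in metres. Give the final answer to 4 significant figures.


A_req = 2678.3650 / (2.7320 * 1.8550 * 3600) = 0.146806 m^2
w = sqrt(0.146806 / 0.11)
w = 1.155 m


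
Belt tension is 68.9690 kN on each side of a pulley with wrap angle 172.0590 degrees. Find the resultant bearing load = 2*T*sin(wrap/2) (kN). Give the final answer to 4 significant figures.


F = 2 * 68.9690 * sin(172.0590/2 deg)
F = 137.6 kN


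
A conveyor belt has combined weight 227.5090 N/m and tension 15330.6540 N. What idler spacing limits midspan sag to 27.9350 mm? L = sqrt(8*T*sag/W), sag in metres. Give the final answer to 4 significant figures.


sag = 27.9350/1000 = 0.027935 m
L = sqrt(8 * 15330.6540 * 0.027935 / 227.5090)
L = 3.881 m


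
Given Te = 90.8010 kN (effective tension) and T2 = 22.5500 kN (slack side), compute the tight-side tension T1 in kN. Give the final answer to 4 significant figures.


T1 = Te + T2 = 90.8010 + 22.5500
T1 = 113.4 kN


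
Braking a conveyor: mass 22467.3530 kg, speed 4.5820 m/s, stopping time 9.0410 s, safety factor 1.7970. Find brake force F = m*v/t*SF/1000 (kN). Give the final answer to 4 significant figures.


F = 22467.3530 * 4.5820 / 9.0410 * 1.7970 / 1000
F = 20.46 kN


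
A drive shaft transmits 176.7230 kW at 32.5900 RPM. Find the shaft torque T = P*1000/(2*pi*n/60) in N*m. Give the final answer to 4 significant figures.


omega = 2*pi*32.5900/60 = 3.41282 rad/s
T = 176.7230*1000 / 3.41282
T = 51780 N*m


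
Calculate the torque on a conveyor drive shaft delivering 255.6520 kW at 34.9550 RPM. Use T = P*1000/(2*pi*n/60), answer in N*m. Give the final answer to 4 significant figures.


omega = 2*pi*34.9550/60 = 3.66048 rad/s
T = 255.6520*1000 / 3.66048
T = 69840 N*m


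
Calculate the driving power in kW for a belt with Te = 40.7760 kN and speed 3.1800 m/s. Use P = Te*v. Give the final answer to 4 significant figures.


P = Te * v = 40.7760 * 3.1800
P = 129.7 kW


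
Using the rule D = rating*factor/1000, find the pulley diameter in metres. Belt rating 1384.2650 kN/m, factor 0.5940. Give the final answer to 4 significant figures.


D = 1384.2650 * 0.5940 / 1000
D = 0.8223 m


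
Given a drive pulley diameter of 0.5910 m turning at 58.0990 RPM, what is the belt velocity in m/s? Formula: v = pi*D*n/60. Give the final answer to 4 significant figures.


v = pi * 0.5910 * 58.0990 / 60
v = 1.798 m/s


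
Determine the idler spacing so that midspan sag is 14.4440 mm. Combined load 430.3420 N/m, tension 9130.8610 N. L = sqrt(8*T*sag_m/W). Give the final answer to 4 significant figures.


sag = 14.4440/1000 = 0.014444 m
L = sqrt(8 * 9130.8610 * 0.014444 / 430.3420)
L = 1.566 m


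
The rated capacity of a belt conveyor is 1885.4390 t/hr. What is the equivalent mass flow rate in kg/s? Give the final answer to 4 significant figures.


m_dot = 1885.4390 * 1000 / 3600
m_dot = 523.7 kg/s


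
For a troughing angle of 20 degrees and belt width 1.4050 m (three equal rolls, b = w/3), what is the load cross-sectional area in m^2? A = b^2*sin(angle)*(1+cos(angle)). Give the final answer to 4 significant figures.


b = 1.4050/3 = 0.468333 m
A = 0.468333^2 * sin(20 deg) * (1 + cos(20 deg))
A = 0.1455 m^2


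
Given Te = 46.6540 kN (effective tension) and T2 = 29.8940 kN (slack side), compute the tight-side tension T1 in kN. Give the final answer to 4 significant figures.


T1 = Te + T2 = 46.6540 + 29.8940
T1 = 76.55 kN


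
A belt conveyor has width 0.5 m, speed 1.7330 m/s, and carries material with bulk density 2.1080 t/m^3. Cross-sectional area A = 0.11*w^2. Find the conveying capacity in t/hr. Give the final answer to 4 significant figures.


A = 0.11 * 0.5^2 = 0.0275 m^2
C = 0.0275 * 1.7330 * 2.1080 * 3600
C = 361.7 t/hr


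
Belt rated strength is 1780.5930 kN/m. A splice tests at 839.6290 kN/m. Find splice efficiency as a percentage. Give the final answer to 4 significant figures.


Eff = 839.6290 / 1780.5930 * 100
Eff = 47.15 %


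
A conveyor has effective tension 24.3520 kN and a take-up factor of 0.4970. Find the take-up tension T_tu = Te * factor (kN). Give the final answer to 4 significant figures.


T_tu = 24.3520 * 0.4970
T_tu = 12.10 kN


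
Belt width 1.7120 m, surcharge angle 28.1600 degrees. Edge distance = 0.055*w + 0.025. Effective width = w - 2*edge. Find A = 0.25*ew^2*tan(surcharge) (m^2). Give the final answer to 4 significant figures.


edge = 0.055*1.7120 + 0.025 = 0.11916 m
ew = 1.7120 - 2*0.11916 = 1.47368 m
A = 0.25 * 1.47368^2 * tan(28.1600 deg)
A = 0.2906 m^2


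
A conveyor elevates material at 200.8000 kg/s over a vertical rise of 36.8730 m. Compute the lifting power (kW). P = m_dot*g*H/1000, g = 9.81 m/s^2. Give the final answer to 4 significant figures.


P = 200.8000 * 9.81 * 36.8730 / 1000
P = 72.63 kW


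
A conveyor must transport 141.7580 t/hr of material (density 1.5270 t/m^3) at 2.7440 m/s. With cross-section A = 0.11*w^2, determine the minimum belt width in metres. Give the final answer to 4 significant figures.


A_req = 141.7580 / (2.7440 * 1.5270 * 3600) = 0.00939771 m^2
w = sqrt(0.00939771 / 0.11)
w = 0.2923 m


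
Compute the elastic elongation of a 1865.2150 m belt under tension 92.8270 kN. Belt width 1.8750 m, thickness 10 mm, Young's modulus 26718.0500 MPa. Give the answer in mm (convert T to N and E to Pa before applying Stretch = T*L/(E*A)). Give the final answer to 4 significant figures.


A = 1.8750 * 0.01 = 0.01875 m^2
Stretch = 92.8270*1000 * 1865.2150 / (26718.0500e6 * 0.01875) * 1000
Stretch = 345.6 mm


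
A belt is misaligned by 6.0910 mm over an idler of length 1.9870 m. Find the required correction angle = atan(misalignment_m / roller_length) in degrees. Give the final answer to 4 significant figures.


misalign_m = 6.0910 / 1000 = 0.006091 m
angle = atan(0.006091 / 1.9870)
angle = 0.1756 deg


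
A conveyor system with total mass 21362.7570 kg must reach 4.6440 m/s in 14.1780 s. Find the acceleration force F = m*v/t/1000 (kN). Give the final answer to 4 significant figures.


F = 21362.7570 * 4.6440 / 14.1780 / 1000
F = 6.997 kN


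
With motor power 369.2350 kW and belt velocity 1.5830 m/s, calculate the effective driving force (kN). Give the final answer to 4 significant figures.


Te = P / v = 369.2350 / 1.5830
Te = 233.3 kN


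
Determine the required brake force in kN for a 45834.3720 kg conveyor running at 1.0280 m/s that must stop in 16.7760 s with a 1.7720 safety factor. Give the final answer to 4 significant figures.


F = 45834.3720 * 1.0280 / 16.7760 * 1.7720 / 1000
F = 4.977 kN


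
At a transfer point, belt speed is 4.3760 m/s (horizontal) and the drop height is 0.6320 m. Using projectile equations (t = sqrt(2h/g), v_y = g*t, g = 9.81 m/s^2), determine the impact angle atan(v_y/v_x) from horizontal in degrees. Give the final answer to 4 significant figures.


t = sqrt(2*0.6320/9.81) = 0.358954 s
v_y = 9.81 * 0.358954 = 3.52134 m/s
angle = atan(3.52134 / 4.3760) = 38.82 deg


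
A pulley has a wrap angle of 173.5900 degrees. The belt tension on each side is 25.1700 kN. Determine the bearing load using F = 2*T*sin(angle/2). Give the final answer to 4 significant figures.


F = 2 * 25.1700 * sin(173.5900/2 deg)
F = 50.26 kN


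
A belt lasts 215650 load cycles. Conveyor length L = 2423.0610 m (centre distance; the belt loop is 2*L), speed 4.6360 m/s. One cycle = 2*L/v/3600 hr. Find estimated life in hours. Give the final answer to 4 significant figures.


cycle_time = 2 * 2423.0610 / 4.6360 / 3600 = 0.290368 hr
life = 215650 * 0.290368 = 62620 hours


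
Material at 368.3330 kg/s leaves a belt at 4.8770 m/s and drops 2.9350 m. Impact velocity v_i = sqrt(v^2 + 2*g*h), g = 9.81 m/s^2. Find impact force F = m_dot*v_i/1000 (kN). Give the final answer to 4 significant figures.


v_i = sqrt(4.8770^2 + 2*9.81*2.9350) = 9.02052 m/s
F = 368.3330 * 9.02052 / 1000
F = 3.323 kN


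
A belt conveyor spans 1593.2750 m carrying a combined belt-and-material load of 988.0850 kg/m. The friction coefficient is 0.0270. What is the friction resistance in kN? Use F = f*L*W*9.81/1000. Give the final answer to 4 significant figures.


F = 0.0270 * 1593.2750 * 988.0850 * 9.81 / 1000
F = 417.0 kN


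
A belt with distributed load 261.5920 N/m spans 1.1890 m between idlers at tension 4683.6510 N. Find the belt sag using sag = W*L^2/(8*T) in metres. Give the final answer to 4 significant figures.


sag = 261.5920 * 1.1890^2 / (8 * 4683.6510)
sag = 0.009870 m


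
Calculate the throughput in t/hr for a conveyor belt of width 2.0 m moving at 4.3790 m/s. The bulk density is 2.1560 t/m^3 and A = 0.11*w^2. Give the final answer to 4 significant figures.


A = 0.11 * 2.0^2 = 0.44 m^2
C = 0.44 * 4.3790 * 2.1560 * 3600
C = 14950 t/hr


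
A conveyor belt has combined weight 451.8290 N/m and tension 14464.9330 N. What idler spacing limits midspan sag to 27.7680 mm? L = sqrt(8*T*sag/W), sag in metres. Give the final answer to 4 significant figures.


sag = 27.7680/1000 = 0.027768 m
L = sqrt(8 * 14464.9330 * 0.027768 / 451.8290)
L = 2.667 m


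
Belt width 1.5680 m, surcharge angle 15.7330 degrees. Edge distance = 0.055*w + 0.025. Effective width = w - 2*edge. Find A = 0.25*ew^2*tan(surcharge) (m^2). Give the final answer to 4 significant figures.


edge = 0.055*1.5680 + 0.025 = 0.11124 m
ew = 1.5680 - 2*0.11124 = 1.34552 m
A = 0.25 * 1.34552^2 * tan(15.7330 deg)
A = 0.1275 m^2


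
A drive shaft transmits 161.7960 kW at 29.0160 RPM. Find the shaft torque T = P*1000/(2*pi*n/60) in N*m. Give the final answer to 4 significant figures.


omega = 2*pi*29.0160/60 = 3.03855 rad/s
T = 161.7960*1000 / 3.03855
T = 53250 N*m


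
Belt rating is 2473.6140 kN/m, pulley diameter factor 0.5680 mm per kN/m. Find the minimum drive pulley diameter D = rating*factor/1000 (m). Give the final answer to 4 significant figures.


D = 2473.6140 * 0.5680 / 1000
D = 1.405 m


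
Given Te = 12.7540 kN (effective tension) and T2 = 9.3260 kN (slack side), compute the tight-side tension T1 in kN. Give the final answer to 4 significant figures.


T1 = Te + T2 = 12.7540 + 9.3260
T1 = 22.08 kN


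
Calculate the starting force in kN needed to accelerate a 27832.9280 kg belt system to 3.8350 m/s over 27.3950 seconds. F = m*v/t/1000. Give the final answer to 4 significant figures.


F = 27832.9280 * 3.8350 / 27.3950 / 1000
F = 3.896 kN


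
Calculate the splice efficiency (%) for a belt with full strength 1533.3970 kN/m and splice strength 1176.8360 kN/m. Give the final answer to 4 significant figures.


Eff = 1176.8360 / 1533.3970 * 100
Eff = 76.75 %


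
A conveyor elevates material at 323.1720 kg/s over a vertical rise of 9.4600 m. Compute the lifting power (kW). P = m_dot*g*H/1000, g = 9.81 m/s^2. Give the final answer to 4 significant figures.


P = 323.1720 * 9.81 * 9.4600 / 1000
P = 29.99 kW


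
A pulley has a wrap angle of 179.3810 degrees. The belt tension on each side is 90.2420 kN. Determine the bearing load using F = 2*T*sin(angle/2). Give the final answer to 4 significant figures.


F = 2 * 90.2420 * sin(179.3810/2 deg)
F = 180.5 kN


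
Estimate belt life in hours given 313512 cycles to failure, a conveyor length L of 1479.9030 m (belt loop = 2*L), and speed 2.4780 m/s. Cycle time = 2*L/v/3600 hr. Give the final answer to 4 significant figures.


cycle_time = 2 * 1479.9030 / 2.4780 / 3600 = 0.331787 hr
life = 313512 * 0.331787 = 104000 hours


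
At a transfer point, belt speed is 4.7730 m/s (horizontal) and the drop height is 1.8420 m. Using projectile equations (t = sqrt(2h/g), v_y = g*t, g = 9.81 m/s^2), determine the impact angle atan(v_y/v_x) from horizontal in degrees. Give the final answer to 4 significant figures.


t = sqrt(2*1.8420/9.81) = 0.612809 s
v_y = 9.81 * 0.612809 = 6.01166 m/s
angle = atan(6.01166 / 4.7730) = 51.55 deg


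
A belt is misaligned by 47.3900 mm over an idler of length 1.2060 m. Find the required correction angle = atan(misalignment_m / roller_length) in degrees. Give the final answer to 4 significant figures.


misalign_m = 47.3900 / 1000 = 0.047390 m
angle = atan(0.047390 / 1.2060)
angle = 2.250 deg


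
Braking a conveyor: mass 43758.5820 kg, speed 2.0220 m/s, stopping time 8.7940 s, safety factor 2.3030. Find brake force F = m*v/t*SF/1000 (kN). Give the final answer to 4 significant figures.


F = 43758.5820 * 2.0220 / 8.7940 * 2.3030 / 1000
F = 23.17 kN


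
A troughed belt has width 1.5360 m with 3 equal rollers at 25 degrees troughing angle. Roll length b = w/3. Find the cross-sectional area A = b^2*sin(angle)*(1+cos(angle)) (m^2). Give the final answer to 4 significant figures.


b = 1.5360/3 = 0.512 m
A = 0.512^2 * sin(25 deg) * (1 + cos(25 deg))
A = 0.2112 m^2


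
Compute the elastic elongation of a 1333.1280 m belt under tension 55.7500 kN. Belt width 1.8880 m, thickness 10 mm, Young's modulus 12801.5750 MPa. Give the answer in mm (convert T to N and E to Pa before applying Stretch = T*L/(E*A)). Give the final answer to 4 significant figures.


A = 1.8880 * 0.01 = 0.01888 m^2
Stretch = 55.7500*1000 * 1333.1280 / (12801.5750e6 * 0.01888) * 1000
Stretch = 307.5 mm


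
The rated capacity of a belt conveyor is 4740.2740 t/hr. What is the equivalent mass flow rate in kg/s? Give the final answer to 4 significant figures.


m_dot = 4740.2740 * 1000 / 3600
m_dot = 1317 kg/s


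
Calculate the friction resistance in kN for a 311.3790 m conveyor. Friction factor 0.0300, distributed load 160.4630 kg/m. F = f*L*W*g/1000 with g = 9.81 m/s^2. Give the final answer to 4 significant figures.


F = 0.0300 * 311.3790 * 160.4630 * 9.81 / 1000
F = 14.70 kN


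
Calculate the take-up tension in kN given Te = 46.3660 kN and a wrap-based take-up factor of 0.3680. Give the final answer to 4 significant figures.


T_tu = 46.3660 * 0.3680
T_tu = 17.06 kN


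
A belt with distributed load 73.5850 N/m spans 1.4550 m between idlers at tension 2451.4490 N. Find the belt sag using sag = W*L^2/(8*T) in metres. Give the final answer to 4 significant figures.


sag = 73.5850 * 1.4550^2 / (8 * 2451.4490)
sag = 0.007943 m


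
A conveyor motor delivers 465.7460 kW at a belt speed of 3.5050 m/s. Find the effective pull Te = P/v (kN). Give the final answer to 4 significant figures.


Te = P / v = 465.7460 / 3.5050
Te = 132.9 kN


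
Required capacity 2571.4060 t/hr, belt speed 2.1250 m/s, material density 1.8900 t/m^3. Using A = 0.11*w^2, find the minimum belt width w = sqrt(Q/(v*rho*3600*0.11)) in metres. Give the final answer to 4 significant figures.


A_req = 2571.4060 / (2.1250 * 1.8900 * 3600) = 0.177847 m^2
w = sqrt(0.177847 / 0.11)
w = 1.272 m


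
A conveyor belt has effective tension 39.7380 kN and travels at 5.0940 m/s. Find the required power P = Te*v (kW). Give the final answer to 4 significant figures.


P = Te * v = 39.7380 * 5.0940
P = 202.4 kW


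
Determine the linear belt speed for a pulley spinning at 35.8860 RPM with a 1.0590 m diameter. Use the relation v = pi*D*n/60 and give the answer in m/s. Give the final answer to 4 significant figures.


v = pi * 1.0590 * 35.8860 / 60
v = 1.990 m/s


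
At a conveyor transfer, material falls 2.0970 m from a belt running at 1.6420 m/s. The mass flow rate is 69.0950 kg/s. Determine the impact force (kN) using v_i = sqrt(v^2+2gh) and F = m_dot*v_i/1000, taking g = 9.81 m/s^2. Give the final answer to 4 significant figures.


v_i = sqrt(1.6420^2 + 2*9.81*2.0970) = 6.62113 m/s
F = 69.0950 * 6.62113 / 1000
F = 0.4575 kN


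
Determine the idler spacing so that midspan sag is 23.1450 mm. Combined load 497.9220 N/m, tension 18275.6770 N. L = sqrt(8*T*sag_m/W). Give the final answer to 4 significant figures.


sag = 23.1450/1000 = 0.023145 m
L = sqrt(8 * 18275.6770 * 0.023145 / 497.9220)
L = 2.607 m


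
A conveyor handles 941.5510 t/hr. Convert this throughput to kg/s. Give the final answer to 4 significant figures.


m_dot = 941.5510 * 1000 / 3600
m_dot = 261.5 kg/s


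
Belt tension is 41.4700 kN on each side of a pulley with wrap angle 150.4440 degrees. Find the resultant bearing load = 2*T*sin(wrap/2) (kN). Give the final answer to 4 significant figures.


F = 2 * 41.4700 * sin(150.4440/2 deg)
F = 80.20 kN


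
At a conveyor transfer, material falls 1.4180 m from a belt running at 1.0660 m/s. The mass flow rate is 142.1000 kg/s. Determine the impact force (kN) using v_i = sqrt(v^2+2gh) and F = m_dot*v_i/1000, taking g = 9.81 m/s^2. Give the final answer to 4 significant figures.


v_i = sqrt(1.0660^2 + 2*9.81*1.4180) = 5.38122 m/s
F = 142.1000 * 5.38122 / 1000
F = 0.7647 kN


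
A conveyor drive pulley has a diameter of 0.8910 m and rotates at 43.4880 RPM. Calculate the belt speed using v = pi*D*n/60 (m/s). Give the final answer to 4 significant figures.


v = pi * 0.8910 * 43.4880 / 60
v = 2.029 m/s


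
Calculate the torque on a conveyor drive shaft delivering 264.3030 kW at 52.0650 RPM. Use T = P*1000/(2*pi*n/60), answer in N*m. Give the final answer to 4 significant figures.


omega = 2*pi*52.0650/60 = 5.45223 rad/s
T = 264.3030*1000 / 5.45223
T = 48480 N*m


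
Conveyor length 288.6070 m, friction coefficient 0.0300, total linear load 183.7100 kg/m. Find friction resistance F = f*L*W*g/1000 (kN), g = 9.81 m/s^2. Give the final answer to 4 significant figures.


F = 0.0300 * 288.6070 * 183.7100 * 9.81 / 1000
F = 15.60 kN


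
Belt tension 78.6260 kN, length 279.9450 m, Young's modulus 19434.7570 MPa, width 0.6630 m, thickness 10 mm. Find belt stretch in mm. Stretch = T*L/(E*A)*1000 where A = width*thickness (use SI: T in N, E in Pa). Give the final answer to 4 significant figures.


A = 0.6630 * 0.01 = 0.00663 m^2
Stretch = 78.6260*1000 * 279.9450 / (19434.7570e6 * 0.00663) * 1000
Stretch = 170.8 mm


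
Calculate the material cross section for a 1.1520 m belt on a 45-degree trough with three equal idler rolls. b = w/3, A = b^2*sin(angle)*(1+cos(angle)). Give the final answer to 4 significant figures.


b = 1.1520/3 = 0.384 m
A = 0.384^2 * sin(45 deg) * (1 + cos(45 deg))
A = 0.1780 m^2


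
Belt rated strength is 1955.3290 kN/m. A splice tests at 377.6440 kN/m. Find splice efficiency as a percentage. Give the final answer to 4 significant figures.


Eff = 377.6440 / 1955.3290 * 100
Eff = 19.31 %


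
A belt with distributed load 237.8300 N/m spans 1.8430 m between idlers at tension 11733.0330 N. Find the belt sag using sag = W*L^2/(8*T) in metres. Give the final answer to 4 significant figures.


sag = 237.8300 * 1.8430^2 / (8 * 11733.0330)
sag = 0.008606 m


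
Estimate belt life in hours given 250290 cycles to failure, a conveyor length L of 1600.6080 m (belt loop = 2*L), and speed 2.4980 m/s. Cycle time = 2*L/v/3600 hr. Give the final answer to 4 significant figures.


cycle_time = 2 * 1600.6080 / 2.4980 / 3600 = 0.355975 hr
life = 250290 * 0.355975 = 89100 hours


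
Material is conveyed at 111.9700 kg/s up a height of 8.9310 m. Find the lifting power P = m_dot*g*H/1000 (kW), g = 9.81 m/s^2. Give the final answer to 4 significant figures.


P = 111.9700 * 9.81 * 8.9310 / 1000
P = 9.810 kW


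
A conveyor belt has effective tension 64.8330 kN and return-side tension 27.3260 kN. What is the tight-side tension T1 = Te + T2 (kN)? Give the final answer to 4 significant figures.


T1 = Te + T2 = 64.8330 + 27.3260
T1 = 92.16 kN


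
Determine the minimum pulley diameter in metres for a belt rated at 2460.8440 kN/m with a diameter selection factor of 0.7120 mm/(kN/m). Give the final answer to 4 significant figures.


D = 2460.8440 * 0.7120 / 1000
D = 1.752 m


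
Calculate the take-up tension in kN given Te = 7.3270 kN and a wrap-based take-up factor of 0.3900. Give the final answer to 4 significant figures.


T_tu = 7.3270 * 0.3900
T_tu = 2.858 kN


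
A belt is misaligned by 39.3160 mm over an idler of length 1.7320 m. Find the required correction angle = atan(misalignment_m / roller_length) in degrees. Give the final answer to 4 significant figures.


misalign_m = 39.3160 / 1000 = 0.039316 m
angle = atan(0.039316 / 1.7320)
angle = 1.300 deg


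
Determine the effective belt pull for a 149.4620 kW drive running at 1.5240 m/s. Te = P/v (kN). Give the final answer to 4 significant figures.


Te = P / v = 149.4620 / 1.5240
Te = 98.07 kN


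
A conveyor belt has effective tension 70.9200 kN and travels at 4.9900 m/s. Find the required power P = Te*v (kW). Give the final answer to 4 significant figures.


P = Te * v = 70.9200 * 4.9900
P = 353.9 kW


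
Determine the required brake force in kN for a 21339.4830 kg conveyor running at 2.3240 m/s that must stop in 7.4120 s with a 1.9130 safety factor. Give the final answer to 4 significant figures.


F = 21339.4830 * 2.3240 / 7.4120 * 1.9130 / 1000
F = 12.80 kN


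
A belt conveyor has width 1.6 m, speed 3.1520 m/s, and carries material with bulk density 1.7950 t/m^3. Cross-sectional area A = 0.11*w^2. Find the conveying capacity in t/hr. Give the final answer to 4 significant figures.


A = 0.11 * 1.6^2 = 0.2816 m^2
C = 0.2816 * 3.1520 * 1.7950 * 3600
C = 5736 t/hr


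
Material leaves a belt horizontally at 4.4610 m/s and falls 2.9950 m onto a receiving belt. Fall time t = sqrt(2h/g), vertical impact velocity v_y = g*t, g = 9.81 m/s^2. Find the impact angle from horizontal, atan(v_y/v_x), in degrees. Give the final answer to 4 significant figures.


t = sqrt(2*2.9950/9.81) = 0.78141 s
v_y = 9.81 * 0.78141 = 7.66563 m/s
angle = atan(7.66563 / 4.4610) = 59.80 deg


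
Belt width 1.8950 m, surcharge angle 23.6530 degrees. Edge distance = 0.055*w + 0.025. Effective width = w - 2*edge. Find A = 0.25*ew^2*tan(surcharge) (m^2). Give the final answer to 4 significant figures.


edge = 0.055*1.8950 + 0.025 = 0.129225 m
ew = 1.8950 - 2*0.129225 = 1.63655 m
A = 0.25 * 1.63655^2 * tan(23.6530 deg)
A = 0.2933 m^2


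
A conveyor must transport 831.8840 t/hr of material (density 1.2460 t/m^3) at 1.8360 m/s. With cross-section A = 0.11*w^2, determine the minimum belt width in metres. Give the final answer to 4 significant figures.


A_req = 831.8840 / (1.8360 * 1.2460 * 3600) = 0.101011 m^2
w = sqrt(0.101011 / 0.11)
w = 0.9583 m


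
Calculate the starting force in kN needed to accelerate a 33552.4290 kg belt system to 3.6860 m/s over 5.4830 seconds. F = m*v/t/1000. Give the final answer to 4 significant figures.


F = 33552.4290 * 3.6860 / 5.4830 / 1000
F = 22.56 kN


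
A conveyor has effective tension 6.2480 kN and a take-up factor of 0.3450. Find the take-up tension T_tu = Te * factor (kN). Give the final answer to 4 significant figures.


T_tu = 6.2480 * 0.3450
T_tu = 2.156 kN


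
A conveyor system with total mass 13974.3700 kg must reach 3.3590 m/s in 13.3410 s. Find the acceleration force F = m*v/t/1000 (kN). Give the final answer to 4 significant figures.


F = 13974.3700 * 3.3590 / 13.3410 / 1000
F = 3.518 kN


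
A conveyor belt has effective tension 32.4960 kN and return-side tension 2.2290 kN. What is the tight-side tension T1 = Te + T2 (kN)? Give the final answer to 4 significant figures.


T1 = Te + T2 = 32.4960 + 2.2290
T1 = 34.73 kN


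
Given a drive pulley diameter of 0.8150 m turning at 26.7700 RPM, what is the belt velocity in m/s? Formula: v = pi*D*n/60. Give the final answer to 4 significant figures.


v = pi * 0.8150 * 26.7700 / 60
v = 1.142 m/s


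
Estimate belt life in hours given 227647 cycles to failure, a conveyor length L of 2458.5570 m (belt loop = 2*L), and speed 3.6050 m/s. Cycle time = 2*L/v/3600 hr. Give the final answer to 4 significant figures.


cycle_time = 2 * 2458.5570 / 3.6050 / 3600 = 0.378881 hr
life = 227647 * 0.378881 = 86250 hours


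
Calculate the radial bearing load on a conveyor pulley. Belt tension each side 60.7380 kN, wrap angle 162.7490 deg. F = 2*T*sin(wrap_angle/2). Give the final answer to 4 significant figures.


F = 2 * 60.7380 * sin(162.7490/2 deg)
F = 120.1 kN


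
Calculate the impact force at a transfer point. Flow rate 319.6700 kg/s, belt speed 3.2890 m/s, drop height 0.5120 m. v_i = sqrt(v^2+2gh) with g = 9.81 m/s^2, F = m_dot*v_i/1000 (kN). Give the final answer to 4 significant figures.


v_i = sqrt(3.2890^2 + 2*9.81*0.5120) = 4.5676 m/s
F = 319.6700 * 4.5676 / 1000
F = 1.460 kN


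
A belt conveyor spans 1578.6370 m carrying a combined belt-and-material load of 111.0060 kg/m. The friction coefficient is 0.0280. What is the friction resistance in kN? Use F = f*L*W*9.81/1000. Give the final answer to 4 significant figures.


F = 0.0280 * 1578.6370 * 111.0060 * 9.81 / 1000
F = 48.13 kN


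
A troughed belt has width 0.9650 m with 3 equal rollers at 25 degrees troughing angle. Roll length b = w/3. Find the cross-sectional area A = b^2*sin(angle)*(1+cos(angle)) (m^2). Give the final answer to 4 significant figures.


b = 0.9650/3 = 0.321667 m
A = 0.321667^2 * sin(25 deg) * (1 + cos(25 deg))
A = 0.08336 m^2


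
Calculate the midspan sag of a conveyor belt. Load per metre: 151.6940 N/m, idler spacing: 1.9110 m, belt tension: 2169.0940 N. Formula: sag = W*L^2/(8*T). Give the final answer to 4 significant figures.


sag = 151.6940 * 1.9110^2 / (8 * 2169.0940)
sag = 0.03192 m


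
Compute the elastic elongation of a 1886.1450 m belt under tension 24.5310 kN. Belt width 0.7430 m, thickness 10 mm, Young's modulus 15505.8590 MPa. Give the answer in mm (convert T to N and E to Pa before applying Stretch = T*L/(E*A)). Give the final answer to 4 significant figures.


A = 0.7430 * 0.01 = 0.00743 m^2
Stretch = 24.5310*1000 * 1886.1450 / (15505.8590e6 * 0.00743) * 1000
Stretch = 401.6 mm


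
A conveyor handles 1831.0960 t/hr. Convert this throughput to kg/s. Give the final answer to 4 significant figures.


m_dot = 1831.0960 * 1000 / 3600
m_dot = 508.6 kg/s


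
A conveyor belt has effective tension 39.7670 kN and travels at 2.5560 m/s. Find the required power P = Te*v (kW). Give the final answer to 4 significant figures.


P = Te * v = 39.7670 * 2.5560
P = 101.6 kW


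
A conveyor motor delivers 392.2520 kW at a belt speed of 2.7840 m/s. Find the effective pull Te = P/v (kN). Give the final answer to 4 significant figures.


Te = P / v = 392.2520 / 2.7840
Te = 140.9 kN


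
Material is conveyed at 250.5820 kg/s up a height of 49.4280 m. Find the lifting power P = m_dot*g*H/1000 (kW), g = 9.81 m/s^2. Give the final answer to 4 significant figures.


P = 250.5820 * 9.81 * 49.4280 / 1000
P = 121.5 kW


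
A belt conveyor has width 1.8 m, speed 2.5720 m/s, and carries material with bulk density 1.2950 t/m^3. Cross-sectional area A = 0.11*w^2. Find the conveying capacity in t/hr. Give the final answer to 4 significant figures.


A = 0.11 * 1.8^2 = 0.3564 m^2
C = 0.3564 * 2.5720 * 1.2950 * 3600
C = 4273 t/hr


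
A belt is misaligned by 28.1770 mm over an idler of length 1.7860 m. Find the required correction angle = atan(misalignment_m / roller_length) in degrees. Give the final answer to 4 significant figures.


misalign_m = 28.1770 / 1000 = 0.028177 m
angle = atan(0.028177 / 1.7860)
angle = 0.9039 deg


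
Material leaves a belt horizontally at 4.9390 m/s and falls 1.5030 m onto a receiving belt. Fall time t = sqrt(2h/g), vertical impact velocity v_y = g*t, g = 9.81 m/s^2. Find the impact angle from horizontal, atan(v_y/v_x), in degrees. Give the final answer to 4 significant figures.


t = sqrt(2*1.5030/9.81) = 0.553554 s
v_y = 9.81 * 0.553554 = 5.43036 m/s
angle = atan(5.43036 / 4.9390) = 47.71 deg


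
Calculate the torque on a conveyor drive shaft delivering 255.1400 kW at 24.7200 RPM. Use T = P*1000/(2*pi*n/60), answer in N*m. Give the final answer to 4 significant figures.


omega = 2*pi*24.7200/60 = 2.58867 rad/s
T = 255.1400*1000 / 2.58867
T = 98560 N*m


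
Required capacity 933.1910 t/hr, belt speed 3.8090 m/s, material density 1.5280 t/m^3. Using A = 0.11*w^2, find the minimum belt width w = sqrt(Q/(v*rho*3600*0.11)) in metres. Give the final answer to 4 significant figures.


A_req = 933.1910 / (3.8090 * 1.5280 * 3600) = 0.0445383 m^2
w = sqrt(0.0445383 / 0.11)
w = 0.6363 m


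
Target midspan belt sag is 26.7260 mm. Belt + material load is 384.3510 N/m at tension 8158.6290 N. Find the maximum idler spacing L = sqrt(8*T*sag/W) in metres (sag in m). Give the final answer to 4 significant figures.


sag = 26.7260/1000 = 0.026726 m
L = sqrt(8 * 8158.6290 * 0.026726 / 384.3510)
L = 2.130 m


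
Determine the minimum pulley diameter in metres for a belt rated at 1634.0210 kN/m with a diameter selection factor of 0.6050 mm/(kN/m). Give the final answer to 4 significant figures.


D = 1634.0210 * 0.6050 / 1000
D = 0.9886 m


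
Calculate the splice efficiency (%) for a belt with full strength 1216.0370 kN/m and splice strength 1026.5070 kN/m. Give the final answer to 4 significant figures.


Eff = 1026.5070 / 1216.0370 * 100
Eff = 84.41 %


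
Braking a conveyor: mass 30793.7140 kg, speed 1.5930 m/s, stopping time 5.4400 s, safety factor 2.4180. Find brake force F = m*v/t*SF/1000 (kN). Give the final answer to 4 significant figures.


F = 30793.7140 * 1.5930 / 5.4400 * 2.4180 / 1000
F = 21.80 kN


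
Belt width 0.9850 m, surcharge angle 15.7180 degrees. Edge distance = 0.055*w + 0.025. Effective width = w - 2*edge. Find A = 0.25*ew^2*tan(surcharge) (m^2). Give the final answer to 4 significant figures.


edge = 0.055*0.9850 + 0.025 = 0.079175 m
ew = 0.9850 - 2*0.079175 = 0.82665 m
A = 0.25 * 0.82665^2 * tan(15.7180 deg)
A = 0.04808 m^2


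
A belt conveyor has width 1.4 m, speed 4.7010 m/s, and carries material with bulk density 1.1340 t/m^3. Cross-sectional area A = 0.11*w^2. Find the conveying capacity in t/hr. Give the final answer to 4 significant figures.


A = 0.11 * 1.4^2 = 0.2156 m^2
C = 0.2156 * 4.7010 * 1.1340 * 3600
C = 4138 t/hr


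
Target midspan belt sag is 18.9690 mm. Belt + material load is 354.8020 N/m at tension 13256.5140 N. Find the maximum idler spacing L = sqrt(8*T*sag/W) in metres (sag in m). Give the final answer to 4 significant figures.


sag = 18.9690/1000 = 0.018969 m
L = sqrt(8 * 13256.5140 * 0.018969 / 354.8020)
L = 2.381 m


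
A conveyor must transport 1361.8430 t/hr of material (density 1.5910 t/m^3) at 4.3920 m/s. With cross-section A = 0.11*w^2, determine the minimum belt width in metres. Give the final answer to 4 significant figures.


A_req = 1361.8430 / (4.3920 * 1.5910 * 3600) = 0.0541367 m^2
w = sqrt(0.0541367 / 0.11)
w = 0.7015 m


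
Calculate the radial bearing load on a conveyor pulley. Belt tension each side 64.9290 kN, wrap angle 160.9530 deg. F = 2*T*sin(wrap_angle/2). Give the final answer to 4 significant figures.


F = 2 * 64.9290 * sin(160.9530/2 deg)
F = 128.1 kN


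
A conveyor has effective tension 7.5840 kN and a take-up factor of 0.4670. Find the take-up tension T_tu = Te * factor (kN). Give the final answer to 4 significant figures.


T_tu = 7.5840 * 0.4670
T_tu = 3.542 kN


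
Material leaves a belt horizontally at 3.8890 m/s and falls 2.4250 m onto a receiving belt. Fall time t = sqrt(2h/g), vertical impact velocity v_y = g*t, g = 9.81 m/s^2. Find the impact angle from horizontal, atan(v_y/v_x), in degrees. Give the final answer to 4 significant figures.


t = sqrt(2*2.4250/9.81) = 0.703131 s
v_y = 9.81 * 0.703131 = 6.89772 m/s
angle = atan(6.89772 / 3.8890) = 60.59 deg


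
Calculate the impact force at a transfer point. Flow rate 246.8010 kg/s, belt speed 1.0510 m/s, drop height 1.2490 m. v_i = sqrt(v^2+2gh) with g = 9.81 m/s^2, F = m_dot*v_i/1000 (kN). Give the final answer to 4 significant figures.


v_i = sqrt(1.0510^2 + 2*9.81*1.2490) = 5.06063 m/s
F = 246.8010 * 5.06063 / 1000
F = 1.249 kN


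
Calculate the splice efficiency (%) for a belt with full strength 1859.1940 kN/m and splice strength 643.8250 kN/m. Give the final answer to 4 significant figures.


Eff = 643.8250 / 1859.1940 * 100
Eff = 34.63 %


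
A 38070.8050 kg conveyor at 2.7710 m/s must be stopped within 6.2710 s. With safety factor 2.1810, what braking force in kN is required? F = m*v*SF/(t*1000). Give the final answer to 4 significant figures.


F = 38070.8050 * 2.7710 / 6.2710 * 2.1810 / 1000
F = 36.69 kN


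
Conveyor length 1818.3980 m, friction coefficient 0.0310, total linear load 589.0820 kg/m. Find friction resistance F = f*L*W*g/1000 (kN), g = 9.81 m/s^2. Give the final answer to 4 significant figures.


F = 0.0310 * 1818.3980 * 589.0820 * 9.81 / 1000
F = 325.8 kN


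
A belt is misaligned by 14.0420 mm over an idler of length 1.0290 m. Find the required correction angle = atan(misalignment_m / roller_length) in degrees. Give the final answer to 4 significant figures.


misalign_m = 14.0420 / 1000 = 0.014042 m
angle = atan(0.014042 / 1.0290)
angle = 0.7818 deg


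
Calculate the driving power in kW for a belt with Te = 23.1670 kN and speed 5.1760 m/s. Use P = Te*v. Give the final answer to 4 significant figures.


P = Te * v = 23.1670 * 5.1760
P = 119.9 kW


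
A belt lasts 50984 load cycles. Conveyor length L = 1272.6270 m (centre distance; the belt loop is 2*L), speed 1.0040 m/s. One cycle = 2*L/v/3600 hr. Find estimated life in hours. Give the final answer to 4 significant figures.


cycle_time = 2 * 1272.6270 / 1.0040 / 3600 = 0.704198 hr
life = 50984 * 0.704198 = 35900 hours


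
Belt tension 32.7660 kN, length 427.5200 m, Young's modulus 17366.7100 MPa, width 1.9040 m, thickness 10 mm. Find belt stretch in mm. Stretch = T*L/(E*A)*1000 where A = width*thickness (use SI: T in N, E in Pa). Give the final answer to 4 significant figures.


A = 1.9040 * 0.01 = 0.01904 m^2
Stretch = 32.7660*1000 * 427.5200 / (17366.7100e6 * 0.01904) * 1000
Stretch = 42.36 mm


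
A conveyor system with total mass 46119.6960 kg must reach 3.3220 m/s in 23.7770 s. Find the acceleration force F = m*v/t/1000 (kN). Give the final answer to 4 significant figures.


F = 46119.6960 * 3.3220 / 23.7770 / 1000
F = 6.444 kN


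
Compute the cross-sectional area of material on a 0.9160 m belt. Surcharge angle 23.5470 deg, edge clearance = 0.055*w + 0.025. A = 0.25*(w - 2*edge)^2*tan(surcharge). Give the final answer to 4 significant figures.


edge = 0.055*0.9160 + 0.025 = 0.07538 m
ew = 0.9160 - 2*0.07538 = 0.76524 m
A = 0.25 * 0.76524^2 * tan(23.5470 deg)
A = 0.06380 m^2


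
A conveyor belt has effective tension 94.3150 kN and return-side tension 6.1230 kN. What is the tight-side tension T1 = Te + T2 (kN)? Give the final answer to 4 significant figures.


T1 = Te + T2 = 94.3150 + 6.1230
T1 = 100.4 kN


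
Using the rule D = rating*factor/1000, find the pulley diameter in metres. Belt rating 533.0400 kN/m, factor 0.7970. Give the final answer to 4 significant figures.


D = 533.0400 * 0.7970 / 1000
D = 0.4248 m


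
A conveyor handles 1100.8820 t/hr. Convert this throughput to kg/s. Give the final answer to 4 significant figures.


m_dot = 1100.8820 * 1000 / 3600
m_dot = 305.8 kg/s


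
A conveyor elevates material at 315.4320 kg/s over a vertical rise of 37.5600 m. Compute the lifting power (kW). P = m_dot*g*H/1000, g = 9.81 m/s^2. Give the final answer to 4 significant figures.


P = 315.4320 * 9.81 * 37.5600 / 1000
P = 116.2 kW


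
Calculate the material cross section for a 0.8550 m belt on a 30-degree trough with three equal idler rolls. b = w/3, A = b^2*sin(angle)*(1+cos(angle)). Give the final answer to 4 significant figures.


b = 0.8550/3 = 0.285 m
A = 0.285^2 * sin(30 deg) * (1 + cos(30 deg))
A = 0.07578 m^2


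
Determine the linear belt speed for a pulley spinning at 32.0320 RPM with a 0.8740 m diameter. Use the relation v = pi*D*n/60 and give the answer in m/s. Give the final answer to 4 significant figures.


v = pi * 0.8740 * 32.0320 / 60
v = 1.466 m/s


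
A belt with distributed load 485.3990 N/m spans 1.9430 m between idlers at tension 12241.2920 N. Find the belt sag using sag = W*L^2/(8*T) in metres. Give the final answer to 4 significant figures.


sag = 485.3990 * 1.9430^2 / (8 * 12241.2920)
sag = 0.01871 m


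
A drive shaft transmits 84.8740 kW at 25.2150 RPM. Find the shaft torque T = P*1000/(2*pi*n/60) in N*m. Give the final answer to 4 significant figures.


omega = 2*pi*25.2150/60 = 2.64051 rad/s
T = 84.8740*1000 / 2.64051
T = 32140 N*m


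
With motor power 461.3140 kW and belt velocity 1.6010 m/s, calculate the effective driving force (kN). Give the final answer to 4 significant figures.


Te = P / v = 461.3140 / 1.6010
Te = 288.1 kN


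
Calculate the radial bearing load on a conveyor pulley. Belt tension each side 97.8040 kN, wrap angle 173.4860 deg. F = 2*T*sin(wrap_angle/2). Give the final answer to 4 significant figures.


F = 2 * 97.8040 * sin(173.4860/2 deg)
F = 195.3 kN


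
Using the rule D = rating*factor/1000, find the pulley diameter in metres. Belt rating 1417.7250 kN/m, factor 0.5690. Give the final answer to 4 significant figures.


D = 1417.7250 * 0.5690 / 1000
D = 0.8067 m
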